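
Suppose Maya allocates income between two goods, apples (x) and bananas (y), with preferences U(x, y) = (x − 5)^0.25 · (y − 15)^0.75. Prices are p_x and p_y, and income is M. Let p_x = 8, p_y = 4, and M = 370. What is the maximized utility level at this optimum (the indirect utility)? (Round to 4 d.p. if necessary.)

V = 32.3465

MRS = (1/3)·(y−15)/(x−5). Tangency with p_x/p_y gives y−15 = 3·(p_x/p_y)·(x−5).
Substituting into the budget: x* = 5 + 0.25·(M − 5·p_x − 15·p_y)/p_x, and y* = 15 + 0.75·(…)/p_y.
Discretionary income = 370 − 5·8 − 15·4 = 270; x* = 5 + 0.25·270/8 = 13.4375; y* = 15 + 0.75·270/4 = 65.625.
Utility at the optimum: U(13.4375, 65.625) = 32.3465.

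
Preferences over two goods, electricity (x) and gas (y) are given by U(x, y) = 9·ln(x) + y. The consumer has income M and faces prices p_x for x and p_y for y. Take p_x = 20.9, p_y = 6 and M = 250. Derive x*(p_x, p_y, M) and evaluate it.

x* = 2.5837

Set MRS = p_x/p_y: (9/x)/1 = p_x/p_y.
So x*(p_x,p_y) = 9·p_y/p_x, independent of income; and y* = (M − 9·p_y)/p_y.
At the given prices: x* = 9·6/20.9 = 2.5837.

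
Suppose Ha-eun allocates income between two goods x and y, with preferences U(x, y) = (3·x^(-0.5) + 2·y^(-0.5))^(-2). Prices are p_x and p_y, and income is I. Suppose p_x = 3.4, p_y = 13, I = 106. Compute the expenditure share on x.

share on x = 0.4559

MU_x ∝ 3·x^(-1.5), MU_y ∝ 2·y^(-1.5), so MRS = (3/2)·(y/x)^(1.5) = p_x/p_y.
Hence y/x = ((2/3)·p_x/p_y)^(1/(1.5)), i.e. raised to the 2/3 power.
With the ratio pinned down, the budget gives x* = I/(p_x + p_y·(y/x)) and y* = (y/x)·x*.
Numerically y/x = 0.312102, so x* = 106/(3.4 + 13·0.312102) = 14.2142 and y* = 0.312102·14.2142 = 4.4363.
Expenditure on x: 3.4·14.2142 = 48.3283; share = 0.4559.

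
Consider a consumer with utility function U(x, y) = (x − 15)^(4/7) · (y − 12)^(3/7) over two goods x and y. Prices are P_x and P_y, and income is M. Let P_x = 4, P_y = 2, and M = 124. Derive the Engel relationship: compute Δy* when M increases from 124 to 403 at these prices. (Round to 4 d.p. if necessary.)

Δy* = 59.7857

MRS = (4/3)·(y−12)/(x−15). Tangency with P_x/P_y gives y−12 = (3/4)·(P_x/P_y)·(x−15).
After buying the subsistence bundle (15, 12), a share 4/7 of the remaining income goes to x: x* = 15 + 4/7·(M − 15P_x − 12P_y)/P_x.
Discretionary income = 124 − 15·4 − 12·2 = 40; y* = 12 + 3/7·40/2 = 20.5714.
At M' = 403: y* = 80.3571. Change: 80.3571 − 20.5714 = 59.7857.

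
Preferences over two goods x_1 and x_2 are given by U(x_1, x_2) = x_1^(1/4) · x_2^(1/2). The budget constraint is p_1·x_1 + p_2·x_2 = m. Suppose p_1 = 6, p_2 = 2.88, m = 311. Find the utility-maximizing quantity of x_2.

Tangency: MRS = (1/2)·x_2/x_1 = p_1/p_2.
So 0.25·p_2·x_2 = 0.5·p_1·x_1; combined with the budget, a share 1/3 of income goes to x_1.
Demand: x_1*(p_1,p_2,m) = 1/3·m/p_1 and x_2* = 2/3·m/p_2.
At p_1=6, p_2=2.88, m=311: x_2* = 2/3·311/2.88 = 71.9907.

x_2* = 71.9907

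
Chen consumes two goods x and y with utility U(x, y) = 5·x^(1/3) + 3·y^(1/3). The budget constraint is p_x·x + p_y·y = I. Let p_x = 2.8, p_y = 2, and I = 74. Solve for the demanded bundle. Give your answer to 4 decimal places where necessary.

x* = 17.0517, y* = 13.1276

With the ratio pinned down, the budget gives x* = I/(p_x + p_y·(y/x)) and y* = (y/x)·x*.
Numerically y/x = 0.769873, so x* = 74/(2.8 + 2·0.769873) = 17.0517 and y* = 0.769873·17.0517 = 13.1276.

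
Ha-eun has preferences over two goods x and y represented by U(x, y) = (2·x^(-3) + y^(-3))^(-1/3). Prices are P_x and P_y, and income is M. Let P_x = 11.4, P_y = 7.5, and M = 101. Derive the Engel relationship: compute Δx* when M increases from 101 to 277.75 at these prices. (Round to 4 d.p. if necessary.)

Δx* = 9.6046

MU_x ∝ 2·x^(-4), MU_y ∝ y^(-4), so MRS = 2·(y/x)^(4) = P_x/P_y.
Solve for the ratio: y/x = [(1/2)·P_x/P_y]^(0.25).
With the ratio pinned down, the budget gives x* = M/(P_x + P_y·(y/x)) and y* = (y/x)·x*.
Numerically y/x = 0.933691, so x* = 101/(11.4 + 7.5·0.933691) = 5.4883.
At M' = 277.75: x* = 15.0929. Change: 15.0929 − 5.4883 = 9.6046.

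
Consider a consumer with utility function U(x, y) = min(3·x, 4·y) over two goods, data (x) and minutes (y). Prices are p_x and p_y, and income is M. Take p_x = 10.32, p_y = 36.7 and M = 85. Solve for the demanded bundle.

x* = 2.246, y* = 1.6845

Demand: x*(p_x,p_y,M) = 4·M/(4·p_x + 3·p_y), y* = 3·M/(4·p_x + 3·p_y).
Here 4·10.32 + 3·36.7 = 151.38, giving x* = 2.246 and y* = 1.6845.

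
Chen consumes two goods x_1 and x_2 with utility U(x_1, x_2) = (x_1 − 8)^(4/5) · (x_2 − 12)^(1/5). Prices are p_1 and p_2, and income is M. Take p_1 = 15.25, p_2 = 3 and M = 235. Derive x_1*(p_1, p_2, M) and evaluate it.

Let x_1' = x_1−8, x_2' = x_2−12. MRS = 4·x_2'/x_1' = p_1/p_2.
Substituting into the budget: x_1* = 8 + 0.8·(M − 8·p_1 − 12·p_2)/p_1, and x_2* = 12 + 0.2·(…)/p_2.
Discretionary income = 235 − 8·15.25 − 12·3 = 77; x_1* = 8 + 0.8·77/15.25 = 12.0393.

x_1* = 12.0393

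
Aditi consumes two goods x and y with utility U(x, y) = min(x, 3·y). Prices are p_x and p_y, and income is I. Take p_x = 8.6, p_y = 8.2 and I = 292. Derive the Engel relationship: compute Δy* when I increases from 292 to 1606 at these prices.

Δy* = 38.6471

With perfect complements, no substitution: consume in ratio x:y = 3:1.
Budget: p_x·x + p_y·(1/3)·x = I, so (3·p_x + p_y)·x = 3·I.
Demand: x*(p_x,p_y,I) = 3·I/(3·p_x + p_y), y* = I/(3·p_x + p_y).
Here 3·8.6 + 8.2 = 34, giving y* = 8.5882.
At I' = 1606: y* = 47.2353. Change: 47.2353 − 8.5882 = 38.6471.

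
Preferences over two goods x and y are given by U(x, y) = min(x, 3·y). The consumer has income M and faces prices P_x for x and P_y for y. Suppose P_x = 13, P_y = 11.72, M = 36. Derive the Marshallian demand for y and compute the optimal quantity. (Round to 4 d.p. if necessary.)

y* = 0.7098

With perfect complements, no substitution: consume in ratio x:y = 3:1.
Budget: P_x·x + P_y·(1/3)·x = M, so (3·P_x + P_y)·x = 3·M.
Demand: x*(P_x,P_y,M) = 3·M/(3·P_x + P_y), y* = M/(3·P_x + P_y).
Here 3·13 + 11.72 = 50.72, giving y* = 0.7098.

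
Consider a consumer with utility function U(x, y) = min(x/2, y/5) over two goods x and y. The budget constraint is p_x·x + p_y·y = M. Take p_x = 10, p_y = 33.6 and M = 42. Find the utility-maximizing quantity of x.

x* = 0.4468

Leontief preferences: the optimum is at the kink where x/2 = y/5, i.e. y = (5/2)·x.
Budget: p_x·x + p_y·(5/2)·x = M, so (2·p_x + 5·p_y)·x = 2·M.
Demand: x*(p_x,p_y,M) = 2·M/(2·p_x + 5·p_y), y* = 5·M/(2·p_x + 5·p_y).
Here 2·10 + 5·33.6 = 188, giving x* = 0.4468.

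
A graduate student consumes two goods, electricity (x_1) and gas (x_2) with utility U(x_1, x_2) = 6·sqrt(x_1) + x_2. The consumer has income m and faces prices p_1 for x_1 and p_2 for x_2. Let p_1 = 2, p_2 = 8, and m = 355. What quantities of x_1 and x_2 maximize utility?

Utility is quasi-linear in x_2; the FOC for x_1 is 3/√x_1 = p_1/p_2.
Solve: √x_1 = 3·p_2/p_1, so x_1*(p_1,p_2) = (3·p_2/p_1)², and x_2* = (m − p_1·x_1*)/p_2.
Plugging in: x_1* = (3·8/2)² = 144, x_2* = 8.375.

x_1* = 144, x_2* = 8.375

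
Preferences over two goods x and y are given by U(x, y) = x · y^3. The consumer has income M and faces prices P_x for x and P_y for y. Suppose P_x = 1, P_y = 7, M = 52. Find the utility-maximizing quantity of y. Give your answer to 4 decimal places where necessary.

Demand: x*(P_x,P_y,M) = 0.25·M/P_x and y* = 0.75·M/P_y.
At P_x=1, P_y=7, M=52: y* = 0.75·52/7 = 5.5714.

y* = 5.5714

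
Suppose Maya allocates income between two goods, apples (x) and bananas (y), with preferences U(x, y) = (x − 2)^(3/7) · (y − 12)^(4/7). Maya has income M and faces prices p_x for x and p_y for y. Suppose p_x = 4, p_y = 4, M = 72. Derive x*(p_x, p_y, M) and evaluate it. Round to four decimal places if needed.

x* = 3.7143

Let x' = x−2, y' = y−12. MRS = (3/4)·y'/x' = p_x/p_y.
Substituting into the budget: x* = 2 + 3/7·(M − 2·p_x − 12·p_y)/p_x, and y* = 12 + 4/7·(…)/p_y.
Discretionary income = 72 − 2·4 − 12·4 = 16; x* = 2 + 3/7·16/4 = 3.7143.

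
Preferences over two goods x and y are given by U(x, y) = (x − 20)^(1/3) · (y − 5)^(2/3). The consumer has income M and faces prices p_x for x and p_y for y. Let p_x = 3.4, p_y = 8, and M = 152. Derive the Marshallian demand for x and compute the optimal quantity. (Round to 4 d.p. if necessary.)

Let x' = x−20, y' = y−5. MRS = (1/2)·y'/x' = p_x/p_y.
After buying the subsistence bundle (20, 5), a share 1/3 of the remaining income goes to x: x* = 20 + 1/3·(M − 20p_x − 5p_y)/p_x.
Discretionary income = 152 − 20·3.4 − 5·8 = 44; x* = 20 + 1/3·44/3.4 = 24.3137.

x* = 24.3137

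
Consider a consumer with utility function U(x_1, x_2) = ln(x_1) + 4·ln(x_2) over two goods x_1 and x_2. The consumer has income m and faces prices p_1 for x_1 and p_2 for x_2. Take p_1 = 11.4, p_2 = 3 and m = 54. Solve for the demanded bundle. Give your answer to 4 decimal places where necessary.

x_1* = 0.9474, x_2* = 14.4

Demand: x_1*(p_1,p_2,m) = 0.2·m/p_1 and x_2* = 0.8·m/p_2.
At p_1=11.4, p_2=3, m=54: x_1* = 0.2·54/11.4 = 0.9474, x_2* = 14.4.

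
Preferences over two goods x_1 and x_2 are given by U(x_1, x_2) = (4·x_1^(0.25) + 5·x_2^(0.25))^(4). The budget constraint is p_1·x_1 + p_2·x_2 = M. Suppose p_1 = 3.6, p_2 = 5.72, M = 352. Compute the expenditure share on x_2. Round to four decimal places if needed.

MRS = MU_x_1/MU_x_2 = (4/5)·(x_2/x_1)^(0.75). Set equal to p_1/p_2.
Hence x_2/x_1 = ((5/4)·p_1/p_2)^(1/(0.75)), i.e. raised to the 4/3 power.
Substitute x_2 = (x_2/x_1)·x_1 into the budget: x_1* = M/(p_1 + p_2·(x_2/x_1)).
Numerically x_2/x_1 = 0.726254, so x_1* = 352/(3.6 + 5.72·0.726254) = 45.3949 and x_2* = 0.726254·45.3949 = 32.9682.
Expenditure on x_2: 5.72·32.9682 = 188.5783; share = 0.5357.

share on x_2 = 0.5357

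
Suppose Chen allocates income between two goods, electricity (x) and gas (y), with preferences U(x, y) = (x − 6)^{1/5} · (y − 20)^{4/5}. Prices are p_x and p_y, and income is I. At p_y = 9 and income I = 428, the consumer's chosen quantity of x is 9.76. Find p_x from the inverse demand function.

p_x = 10

MRS = (1/4)·(y−20)/(x−6). Tangency with p_x/p_y gives y−20 = 4·(p_x/p_y)·(x−6).
After buying the subsistence bundle (6, 20), a share 0.2 of the remaining income goes to x: x* = 6 + 0.2·(I − 6p_x − 20p_y)/p_x.
Set x* = 9.76 in the demand function and solve for p_x: p_x = 10.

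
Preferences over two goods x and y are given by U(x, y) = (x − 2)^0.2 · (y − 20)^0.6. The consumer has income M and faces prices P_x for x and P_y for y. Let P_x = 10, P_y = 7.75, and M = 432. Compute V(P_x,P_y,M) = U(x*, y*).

V = 9.9768

Substituting into the budget: x* = 2 + 0.25·(M − 2·P_x − 20·P_y)/P_x, and y* = 20 + 0.75·(…)/P_y.
Discretionary income = 432 − 2·10 − 20·7.75 = 257; x* = 2 + 0.25·257/10 = 8.425; y* = 20 + 0.75·257/7.75 = 44.871.
Utility at the optimum: U(8.425, 44.871) = 9.9768.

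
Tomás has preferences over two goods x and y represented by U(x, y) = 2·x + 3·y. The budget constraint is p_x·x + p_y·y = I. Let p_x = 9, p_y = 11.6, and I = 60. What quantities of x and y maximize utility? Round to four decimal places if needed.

x* = 0, y* = 5.1724

Linear utility — the consumer picks whichever good has higher MU/price: 2/9 = 0.2222 vs 3/11.6 = 0.2586.
y gives more utility per dollar, so spend all income on y: y* = I/p_y, x* = 0.
Numerically: x* = 0, y* = 5.1724.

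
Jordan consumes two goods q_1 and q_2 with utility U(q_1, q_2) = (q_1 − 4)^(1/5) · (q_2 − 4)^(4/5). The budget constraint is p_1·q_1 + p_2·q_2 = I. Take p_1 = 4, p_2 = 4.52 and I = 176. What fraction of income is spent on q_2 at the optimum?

share on q_2 = 0.7478

MRS = (1/4)·(q_2−4)/(q_1−4). Tangency with p_1/p_2 gives q_2−4 = 4·(p_1/p_2)·(q_1−4).
After buying the subsistence bundle (4, 4), a share 0.2 of the remaining income goes to q_1: q_1* = 4 + 0.2·(I − 4p_1 − 4p_2)/p_1.
Discretionary income = 176 − 4·4 − 4·4.52 = 141.92; q_1* = 4 + 0.2·141.92/4 = 11.096; q_2* = 4 + 0.8·141.92/4.52 = 29.1186.
Expenditure on q_2: 4.52·29.1186 = 131.616; share = 0.7478.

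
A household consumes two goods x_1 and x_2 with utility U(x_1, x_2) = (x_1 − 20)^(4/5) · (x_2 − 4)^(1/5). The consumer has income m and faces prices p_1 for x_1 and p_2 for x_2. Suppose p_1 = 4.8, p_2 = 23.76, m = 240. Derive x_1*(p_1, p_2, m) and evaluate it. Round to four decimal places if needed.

Let x_1' = x_1−20, x_2' = x_2−4. MRS = 4·x_2'/x_1' = p_1/p_2.
After buying the subsistence bundle (20, 4), a share 0.8 of the remaining income goes to x_1: x_1* = 20 + 0.8·(m − 20p_1 − 4p_2)/p_1.
Discretionary income = 240 − 20·4.8 − 4·23.76 = 48.96; x_1* = 20 + 0.8·48.96/4.8 = 28.16.

x_1* = 28.16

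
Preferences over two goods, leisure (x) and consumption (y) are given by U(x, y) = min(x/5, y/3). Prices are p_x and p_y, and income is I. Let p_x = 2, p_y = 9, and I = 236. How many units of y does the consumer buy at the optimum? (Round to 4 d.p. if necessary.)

y* = 19.1351

Demand: x*(p_x,p_y,I) = 5·I/(5·p_x + 3·p_y), y* = 3·I/(5·p_x + 3·p_y).
Here 5·2 + 3·9 = 37, giving y* = 19.1351.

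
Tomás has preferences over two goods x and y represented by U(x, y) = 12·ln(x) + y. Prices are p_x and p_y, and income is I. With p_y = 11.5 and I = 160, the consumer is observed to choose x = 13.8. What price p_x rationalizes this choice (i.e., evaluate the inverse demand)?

Set MRS = p_x/p_y: (12/x)/1 = p_x/p_y.
So x*(p_x,p_y) = 12·p_y/p_x, independent of income; and y* = (I − 12·p_y)/p_y.
Set x* = 13.8 in the demand function and solve for p_x: p_x = 10.

p_x = 10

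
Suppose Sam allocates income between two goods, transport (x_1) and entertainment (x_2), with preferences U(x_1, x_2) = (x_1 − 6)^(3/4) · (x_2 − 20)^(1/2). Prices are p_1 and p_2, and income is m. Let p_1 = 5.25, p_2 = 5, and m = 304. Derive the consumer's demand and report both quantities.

x_1* = 25.7143, x_2* = 33.8

MRS = (3/2)·(x_2−20)/(x_1−6). Tangency with p_1/p_2 gives x_2−20 = (2/3)·(p_1/p_2)·(x_1−6).
After buying the subsistence bundle (6, 20), a share 0.6 of the remaining income goes to x_1: x_1* = 6 + 0.6·(m − 6p_1 − 20p_2)/p_1.
Discretionary income = 304 − 6·5.25 − 20·5 = 172.5; x_1* = 6 + 0.6·172.5/5.25 = 25.7143; x_2* = 20 + 0.4·172.5/5 = 33.8.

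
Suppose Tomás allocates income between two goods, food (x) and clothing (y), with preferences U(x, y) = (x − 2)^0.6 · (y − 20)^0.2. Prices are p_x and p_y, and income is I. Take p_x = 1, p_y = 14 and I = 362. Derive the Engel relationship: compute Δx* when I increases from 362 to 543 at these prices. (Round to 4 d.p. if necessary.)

Discretionary income = 362 − 2·1 − 20·14 = 80; x* = 2 + 0.75·80/1 = 62.
At I' = 543: x* = 197.75. Change: 197.75 − 62 = 135.75.

Δx* = 135.75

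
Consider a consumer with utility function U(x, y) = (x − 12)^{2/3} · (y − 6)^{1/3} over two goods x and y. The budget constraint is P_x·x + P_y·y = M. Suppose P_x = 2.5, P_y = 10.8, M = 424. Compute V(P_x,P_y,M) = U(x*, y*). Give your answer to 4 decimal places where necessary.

V = 42.7816

MRS = 2·(y−6)/(x−12). Tangency with P_x/P_y gives y−6 = (1/2)·(P_x/P_y)·(x−12).
After buying the subsistence bundle (12, 6), a share 2/3 of the remaining income goes to x: x* = 12 + 2/3·(M − 12P_x − 6P_y)/P_x.
Discretionary income = 424 − 12·2.5 − 6·10.8 = 329.2; x* = 12 + 2/3·329.2/2.5 = 99.7867; y* = 6 + 1/3·329.2/10.8 = 16.1605.
Utility at the optimum: U(99.7867, 16.1605) = 42.7816.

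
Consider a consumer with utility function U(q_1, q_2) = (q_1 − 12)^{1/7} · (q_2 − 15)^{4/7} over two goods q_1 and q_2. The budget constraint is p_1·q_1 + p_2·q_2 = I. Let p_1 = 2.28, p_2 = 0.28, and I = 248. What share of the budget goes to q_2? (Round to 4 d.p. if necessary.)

Let q_1' = q_1−12, q_2' = q_2−15. MRS = (1/4)·q_2'/q_1' = p_1/p_2.
After buying the subsistence bundle (12, 15), a share 0.2 of the remaining income goes to q_1: q_1* = 12 + 0.2·(I − 12p_1 − 15p_2)/p_1.
Discretionary income = 248 − 12·2.28 − 15·0.28 = 216.44; q_1* = 12 + 0.2·216.44/2.28 = 30.986; q_2* = 15 + 0.8·216.44/0.28 = 633.4.
Expenditure on q_2: 0.28·633.4 = 177.352; share = 0.7151.

share on q_2 = 0.7151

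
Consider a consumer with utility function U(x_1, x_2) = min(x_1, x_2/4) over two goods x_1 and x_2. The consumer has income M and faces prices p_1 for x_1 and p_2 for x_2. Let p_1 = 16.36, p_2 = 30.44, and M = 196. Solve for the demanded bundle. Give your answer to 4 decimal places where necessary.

x_1* = 1.4191, x_2* = 5.6762

Demand: x_1*(p_1,p_2,M) = M/(p_1 + 4·p_2), x_2* = 4·M/(p_1 + 4·p_2).
Here 16.36 + 4·30.44 = 138.12, giving x_1* = 1.4191 and x_2* = 5.6762.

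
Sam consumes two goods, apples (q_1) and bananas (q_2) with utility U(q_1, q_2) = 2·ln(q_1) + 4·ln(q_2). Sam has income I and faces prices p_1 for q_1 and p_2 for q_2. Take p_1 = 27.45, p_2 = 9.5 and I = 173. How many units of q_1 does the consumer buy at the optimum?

q_1* = 2.1008

The MRS is (1/2)·q_2/q_1. Set MRS = p_1/p_2.
Rearranging, p_2·q_2 = 2·p_1·q_1. Substituting into the budget gives p_1·q_1·(1 + 2) = I.
Demand: q_1*(p_1,p_2,I) = 1/3·I/p_1 and q_2* = 2/3·I/p_2.
At p_1=27.45, p_2=9.5, I=173: q_1* = 1/3·173/27.45 = 2.1008.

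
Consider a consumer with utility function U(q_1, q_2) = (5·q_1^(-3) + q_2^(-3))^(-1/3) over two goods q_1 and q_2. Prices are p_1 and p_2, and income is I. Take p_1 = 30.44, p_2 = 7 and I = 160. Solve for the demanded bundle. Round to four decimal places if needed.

q_1* = 4.3011, q_2* = 4.1536

MU_q_1 ∝ 5·q_1^(-4), MU_q_2 ∝ q_2^(-4), so MRS = 5·(q_2/q_1)^(4) = p_1/p_2.
Solve for the ratio: q_2/q_1 = [(1/5)·p_1/p_2]^(0.25).
Substitute q_2 = (q_2/q_1)·q_1 into the budget: q_1* = I/(p_1 + p_2·(q_2/q_1)).
Numerically q_2/q_1 = 0.965704, so q_1* = 160/(30.44 + 7·0.965704) = 4.3011 and q_2* = 0.965704·4.3011 = 4.1536.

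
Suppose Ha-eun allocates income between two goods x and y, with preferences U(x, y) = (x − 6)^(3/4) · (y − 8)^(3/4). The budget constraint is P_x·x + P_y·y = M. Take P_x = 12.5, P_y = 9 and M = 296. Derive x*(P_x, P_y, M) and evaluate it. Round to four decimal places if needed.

This is Cobb-Douglas in (x−6, y−8): tangency gives 0.75·P_y·(y−8) = 0.75·P_x·(x−6).
Substituting into the budget: x* = 6 + 0.5·(M − 6·P_x − 8·P_y)/P_x, and y* = 8 + 0.5·(…)/P_y.
Discretionary income = 296 − 6·12.5 − 8·9 = 149; x* = 6 + 0.5·149/12.5 = 11.96.

x* = 11.96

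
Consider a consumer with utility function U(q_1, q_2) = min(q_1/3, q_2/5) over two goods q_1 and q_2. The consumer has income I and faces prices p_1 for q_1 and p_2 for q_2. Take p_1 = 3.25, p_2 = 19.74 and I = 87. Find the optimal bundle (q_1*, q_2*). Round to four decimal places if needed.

With perfect complements, no substitution: consume in ratio q_1:q_2 = 3:5.
Budget: p_1·q_1 + p_2·(5/3)·q_1 = I, so (3·p_1 + 5·p_2)·q_1 = 3·I.
Demand: q_1*(p_1,p_2,I) = 3·I/(3·p_1 + 5·p_2), q_2* = 5·I/(3·p_1 + 5·p_2).
Here 3·3.25 + 5·19.74 = 108.45, giving q_1* = 2.4066 and q_2* = 4.0111.

q_1* = 2.4066, q_2* = 4.0111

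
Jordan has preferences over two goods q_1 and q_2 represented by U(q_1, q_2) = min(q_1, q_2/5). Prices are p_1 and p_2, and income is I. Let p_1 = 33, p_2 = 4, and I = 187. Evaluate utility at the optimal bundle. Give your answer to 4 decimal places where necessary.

V = 3.5283

With perfect complements, no substitution: consume in ratio q_1:q_2 = 1:5.
Budget: p_1·q_1 + p_2·5·q_1 = I, so (p_1 + 5·p_2)·q_1 = I.
Demand: q_1*(p_1,p_2,I) = I/(p_1 + 5·p_2), q_2* = 5·I/(p_1 + 5·p_2).
Here 33 + 5·4 = 53, giving q_1* = 3.5283 and q_2* = 17.6415.
Utility at the optimum: U(3.5283, 17.6415) = 3.5283.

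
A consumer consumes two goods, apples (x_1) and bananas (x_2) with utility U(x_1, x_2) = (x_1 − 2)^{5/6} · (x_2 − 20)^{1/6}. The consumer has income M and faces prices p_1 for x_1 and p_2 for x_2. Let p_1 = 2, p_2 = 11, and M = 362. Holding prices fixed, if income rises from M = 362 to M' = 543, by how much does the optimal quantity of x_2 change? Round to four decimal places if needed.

Discretionary income = 362 − 2·2 − 20·11 = 138; x_2* = 20 + 1/6·138/11 = 22.0909.
At M' = 543: x_2* = 24.8333. Change: 24.8333 − 22.0909 = 2.7424.

Δx_2* = 2.7424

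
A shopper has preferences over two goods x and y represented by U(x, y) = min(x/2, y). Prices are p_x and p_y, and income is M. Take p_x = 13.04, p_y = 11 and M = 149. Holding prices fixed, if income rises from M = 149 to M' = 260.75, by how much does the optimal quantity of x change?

Δx* = 6.0275

Leontief preferences: the optimum is at the kink where x/2 = y/1, i.e. y = (1/2)·x.
Budget: p_x·x + p_y·(1/2)·x = M, so (2·p_x + p_y)·x = 2·M.
Demand: x*(p_x,p_y,M) = 2·M/(2·p_x + p_y), y* = M/(2·p_x + p_y).
Here 2·13.04 + 11 = 37.08, giving x* = 8.0367.
At M' = 260.75: x* = 14.0642. Change: 14.0642 − 8.0367 = 6.0275.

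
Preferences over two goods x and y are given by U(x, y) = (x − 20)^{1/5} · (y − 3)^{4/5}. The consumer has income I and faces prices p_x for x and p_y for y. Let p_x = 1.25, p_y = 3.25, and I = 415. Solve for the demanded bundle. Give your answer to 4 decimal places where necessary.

x* = 80.84, y* = 96.6

This is Cobb-Douglas in (x−20, y−3): tangency gives 0.2·p_y·(y−3) = 0.8·p_x·(x−20).
Substituting into the budget: x* = 20 + 0.2·(I − 20·p_x − 3·p_y)/p_x, and y* = 3 + 0.8·(…)/p_y.
Discretionary income = 415 − 20·1.25 − 3·3.25 = 380.25; x* = 20 + 0.2·380.25/1.25 = 80.84; y* = 3 + 0.8·380.25/3.25 = 96.6.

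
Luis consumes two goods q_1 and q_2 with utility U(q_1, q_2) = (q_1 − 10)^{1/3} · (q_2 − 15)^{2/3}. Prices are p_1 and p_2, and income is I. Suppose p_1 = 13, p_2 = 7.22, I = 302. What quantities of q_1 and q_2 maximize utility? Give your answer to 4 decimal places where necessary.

q_1* = 11.6333, q_2* = 20.8818

This is Cobb-Douglas in (q_1−10, q_2−15): tangency gives 1/3·p_2·(q_2−15) = 2/3·p_1·(q_1−10).
After buying the subsistence bundle (10, 15), a share 1/3 of the remaining income goes to q_1: q_1* = 10 + 1/3·(I − 10p_1 − 15p_2)/p_1.
Discretionary income = 302 − 10·13 − 15·7.22 = 63.7; q_1* = 10 + 1/3·63.7/13 = 11.6333; q_2* = 15 + 2/3·63.7/7.22 = 20.8818.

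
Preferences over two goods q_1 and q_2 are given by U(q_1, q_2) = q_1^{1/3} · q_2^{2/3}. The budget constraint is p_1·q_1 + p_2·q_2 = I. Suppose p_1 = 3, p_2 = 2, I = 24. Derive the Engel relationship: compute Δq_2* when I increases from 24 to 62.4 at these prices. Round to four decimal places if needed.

The MRS is (1/2)·q_2/q_1. Set MRS = p_1/p_2.
Rearranging, p_2·q_2 = 2·p_1·q_1. Substituting into the budget gives p_1·q_1·(1 + 2) = I.
Demand: q_1*(p_1,p_2,I) = 1/3·I/p_1 and q_2* = 2/3·I/p_2.
At p_1=3, p_2=2, I=24: q_2* = 2/3·24/2 = 8.
At I' = 62.4: q_2* = 20.8. Change: 20.8 − 8 = 12.8.

Δq_2* = 12.8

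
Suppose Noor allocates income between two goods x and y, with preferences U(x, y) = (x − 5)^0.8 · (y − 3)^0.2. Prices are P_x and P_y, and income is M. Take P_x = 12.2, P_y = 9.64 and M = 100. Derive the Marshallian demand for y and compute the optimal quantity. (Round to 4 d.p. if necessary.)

MRS = 4·(y−3)/(x−5). Tangency with P_x/P_y gives y−3 = (1/4)·(P_x/P_y)·(x−5).
After buying the subsistence bundle (5, 3), a share 0.8 of the remaining income goes to x: x* = 5 + 0.8·(M − 5P_x − 3P_y)/P_x.
Discretionary income = 100 − 5·12.2 − 3·9.64 = 10.08; y* = 3 + 0.2·10.08/9.64 = 3.2091.

y* = 3.2091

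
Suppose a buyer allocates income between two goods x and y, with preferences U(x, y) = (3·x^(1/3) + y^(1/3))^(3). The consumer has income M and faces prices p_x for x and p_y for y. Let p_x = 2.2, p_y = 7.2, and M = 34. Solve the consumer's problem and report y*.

y* = 0.4541

Substitute y = (y/x)·x into the budget: x* = M/(p_x + p_y·(y/x)).
Numerically y/x = 0.032505, so x* = 34/(2.2 + 7.2·0.032505) = 13.9686 and y* = 0.032505·13.9686 = 0.4541.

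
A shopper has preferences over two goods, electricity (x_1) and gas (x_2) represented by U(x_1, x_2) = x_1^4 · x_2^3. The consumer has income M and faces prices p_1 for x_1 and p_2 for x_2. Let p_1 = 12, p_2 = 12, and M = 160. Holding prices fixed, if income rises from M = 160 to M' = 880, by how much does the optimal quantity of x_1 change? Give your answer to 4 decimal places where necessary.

The MRS is (4/3)·x_2/x_1. Set MRS = p_1/p_2.
So 4·p_2·x_2 = 3·p_1·x_1; combined with the budget, a share 4/7 of income goes to x_1.
Demand: x_1*(p_1,p_2,M) = 4/7·M/p_1 and x_2* = 3/7·M/p_2.
At p_1=12, p_2=12, M=160: x_1* = 4/7·160/12 = 7.619.
At M' = 880: x_1* = 41.9048. Change: 41.9048 − 7.619 = 34.2857.

Δx_1* = 34.2857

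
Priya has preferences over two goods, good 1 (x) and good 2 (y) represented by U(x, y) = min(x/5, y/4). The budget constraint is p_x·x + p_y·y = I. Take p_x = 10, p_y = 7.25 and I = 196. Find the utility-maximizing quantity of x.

x* = 12.4051

With perfect complements, no substitution: consume in ratio x:y = 5:4.
Budget: p_x·x + p_y·(4/5)·x = I, so (5·p_x + 4·p_y)·x = 5·I.
Demand: x*(p_x,p_y,I) = 5·I/(5·p_x + 4·p_y), y* = 4·I/(5·p_x + 4·p_y).
Here 5·10 + 4·7.25 = 79, giving x* = 12.4051.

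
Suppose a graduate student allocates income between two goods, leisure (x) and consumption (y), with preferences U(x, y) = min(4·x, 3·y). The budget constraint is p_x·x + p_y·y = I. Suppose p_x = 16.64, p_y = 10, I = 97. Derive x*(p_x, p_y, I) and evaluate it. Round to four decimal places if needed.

Leontief preferences: the optimum is at the kink where x/3 = y/4, i.e. y = (4/3)·x.
Budget: p_x·x + p_y·(4/3)·x = I, so (3·p_x + 4·p_y)·x = 3·I.
Demand: x*(p_x,p_y,I) = 3·I/(3·p_x + 4·p_y), y* = 4·I/(3·p_x + 4·p_y).
Here 3·16.64 + 4·10 = 89.92, giving x* = 3.2362.

x* = 3.2362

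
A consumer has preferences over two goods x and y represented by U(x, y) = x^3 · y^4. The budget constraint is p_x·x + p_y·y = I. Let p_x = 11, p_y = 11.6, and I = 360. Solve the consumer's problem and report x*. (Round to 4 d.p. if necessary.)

MU_x/MU_y = (3·y)/(4·x); tangency sets this equal to p_x/p_y.
So 3·p_y·y = 4·p_x·x; combined with the budget, a share 3/7 of income goes to x.
Demand: x*(p_x,p_y,I) = 3/7·I/p_x and y* = 4/7·I/p_y.
At p_x=11, p_y=11.6, I=360: x* = 3/7·360/11 = 14.026.

x* = 14.026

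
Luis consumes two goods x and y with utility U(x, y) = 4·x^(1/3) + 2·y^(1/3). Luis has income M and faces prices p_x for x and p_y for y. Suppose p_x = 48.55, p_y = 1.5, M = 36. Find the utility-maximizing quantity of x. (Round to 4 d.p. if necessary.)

MU_x ∝ 4·x^(-2/3), MU_y ∝ 2·y^(-2/3), so MRS = 2·(y/x)^(2/3) = p_x/p_y.
Hence y/x = ((1/2)·p_x/p_y)^(1/(2/3)), i.e. raised to the 1.5 power.
With the ratio pinned down, the budget gives x* = M/(p_x + p_y·(y/x)) and y* = (y/x)·x*.
Numerically y/x = 65.103145, so x* = 36/(48.55 + 1.5·65.103145) = 0.2462.

x* = 0.2462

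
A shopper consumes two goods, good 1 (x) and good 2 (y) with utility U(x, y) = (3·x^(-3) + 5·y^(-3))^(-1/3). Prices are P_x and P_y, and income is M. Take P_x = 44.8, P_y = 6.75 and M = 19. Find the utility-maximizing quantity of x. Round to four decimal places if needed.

From the CES first-order condition, (3/5)·(y/x)^(4) = P_x/P_y.
Hence y/x = ((5/3)·P_x/P_y)^(1/(4)), i.e. raised to the 0.25 power.
Substitute y = (y/x)·x into the budget: x* = M/(P_x + P_y·(y/x)).
Numerically y/x = 1.82371, so x* = 19/(44.8 + 6.75·1.82371) = 0.3327.

x* = 0.3327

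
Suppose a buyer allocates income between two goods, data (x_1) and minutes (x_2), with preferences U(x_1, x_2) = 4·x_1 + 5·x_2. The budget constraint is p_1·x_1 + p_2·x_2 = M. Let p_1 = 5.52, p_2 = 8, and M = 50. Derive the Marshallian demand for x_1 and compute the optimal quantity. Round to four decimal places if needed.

x_1* = 9.058

Linear utility — the consumer picks whichever good has higher MU/price: 4/5.52 = 0.7246 vs 5/8 = 0.625.
x_1 gives more utility per dollar, so spend all income on x_1: x_1* = M/p_1, x_2* = 0.
Numerically: x_1* = 9.058, x_2* = 0.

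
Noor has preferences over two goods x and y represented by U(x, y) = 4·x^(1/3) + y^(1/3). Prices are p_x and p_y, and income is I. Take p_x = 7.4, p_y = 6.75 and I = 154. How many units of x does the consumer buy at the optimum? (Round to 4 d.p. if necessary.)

MU_x ∝ 4·x^(-2/3), MU_y ∝ y^(-2/3), so MRS = 4·(y/x)^(2/3) = p_x/p_y.
Hence y/x = ((1/4)·p_x/p_y)^(1/(2/3)), i.e. raised to the 1.5 power.
With the ratio pinned down, the budget gives x* = I/(p_x + p_y·(y/x)) and y* = (y/x)·x*.
Numerically y/x = 0.143483, so x* = 154/(7.4 + 6.75·0.143483) = 18.4023.

x* = 18.4023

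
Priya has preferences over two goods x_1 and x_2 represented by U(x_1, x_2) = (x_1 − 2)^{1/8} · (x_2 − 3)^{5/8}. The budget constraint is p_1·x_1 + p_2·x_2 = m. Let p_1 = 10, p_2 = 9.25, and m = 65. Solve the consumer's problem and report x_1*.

MRS = (1/5)·(x_2−3)/(x_1−2). Tangency with p_1/p_2 gives x_2−3 = 5·(p_1/p_2)·(x_1−2).
After buying the subsistence bundle (2, 3), a share 1/6 of the remaining income goes to x_1: x_1* = 2 + 1/6·(m − 2p_1 − 3p_2)/p_1.
Discretionary income = 65 − 2·10 − 3·9.25 = 17.25; x_1* = 2 + 1/6·17.25/10 = 2.2875.

x_1* = 2.2875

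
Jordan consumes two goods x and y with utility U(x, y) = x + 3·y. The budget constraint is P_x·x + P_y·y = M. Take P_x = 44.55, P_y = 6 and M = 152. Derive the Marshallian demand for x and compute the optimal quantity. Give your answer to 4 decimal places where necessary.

Linear utility — the consumer picks whichever good has higher MU/price: 1/44.55 = 0.0224 vs 3/6 = 0.5.
y gives more utility per dollar, so spend all income on y: y* = M/P_y, x* = 0.
Numerically: x* = 0, y* = 25.3333.

x* = 0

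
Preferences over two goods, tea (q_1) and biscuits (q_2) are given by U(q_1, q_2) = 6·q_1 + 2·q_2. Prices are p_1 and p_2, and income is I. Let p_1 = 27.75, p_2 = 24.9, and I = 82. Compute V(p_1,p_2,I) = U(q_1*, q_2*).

q_1 gives more utility per dollar, so spend all income on q_1: q_1* = I/p_1, q_2* = 0.
Numerically: q_1* = 2.955, q_2* = 0.
Utility at the optimum: U(2.955, 0) = 17.7297.

V = 17.7297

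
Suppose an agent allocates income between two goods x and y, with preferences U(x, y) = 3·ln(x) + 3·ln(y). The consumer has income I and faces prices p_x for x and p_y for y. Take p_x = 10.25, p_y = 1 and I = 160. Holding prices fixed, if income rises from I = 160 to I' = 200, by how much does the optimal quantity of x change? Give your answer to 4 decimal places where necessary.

Δx* = 1.9512

Demand: x*(p_x,p_y,I) = 0.5·I/p_x and y* = 0.5·I/p_y.
At p_x=10.25, p_y=1, I=160: x* = 0.5·160/10.25 = 7.8049.
At I' = 200: x* = 9.7561. Change: 9.7561 − 7.8049 = 1.9512.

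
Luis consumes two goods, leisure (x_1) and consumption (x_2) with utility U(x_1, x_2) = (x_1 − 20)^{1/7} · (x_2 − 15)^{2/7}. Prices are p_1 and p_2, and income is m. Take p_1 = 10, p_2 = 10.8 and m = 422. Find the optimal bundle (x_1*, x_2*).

x_1* = 22, x_2* = 18.7037

MRS = (1/2)·(x_2−15)/(x_1−20). Tangency with p_1/p_2 gives x_2−15 = 2·(p_1/p_2)·(x_1−20).
After buying the subsistence bundle (20, 15), a share 1/3 of the remaining income goes to x_1: x_1* = 20 + 1/3·(m − 20p_1 − 15p_2)/p_1.
Discretionary income = 422 − 20·10 − 15·10.8 = 60; x_1* = 20 + 1/3·60/10 = 22; x_2* = 15 + 2/3·60/10.8 = 18.7037.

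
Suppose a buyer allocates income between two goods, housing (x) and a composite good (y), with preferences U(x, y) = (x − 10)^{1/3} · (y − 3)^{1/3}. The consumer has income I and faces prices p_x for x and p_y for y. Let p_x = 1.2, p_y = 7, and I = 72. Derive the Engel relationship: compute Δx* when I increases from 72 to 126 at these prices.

Δx* = 22.5

Let x' = x−10, y' = y−3. MRS = y'/x' = p_x/p_y.
Substituting into the budget: x* = 10 + 0.5·(I − 10·p_x − 3·p_y)/p_x, and y* = 3 + 0.5·(…)/p_y.
Discretionary income = 72 − 10·1.2 − 3·7 = 39; x* = 10 + 0.5·39/1.2 = 26.25.
At I' = 126: x* = 48.75. Change: 48.75 − 26.25 = 22.5.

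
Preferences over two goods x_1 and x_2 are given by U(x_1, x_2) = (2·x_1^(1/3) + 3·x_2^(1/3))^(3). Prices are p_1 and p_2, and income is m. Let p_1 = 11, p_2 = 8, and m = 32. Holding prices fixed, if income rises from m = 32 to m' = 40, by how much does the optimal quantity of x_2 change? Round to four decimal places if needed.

Substitute x_2 = (x_2/x_1)·x_1 into the budget: x_1* = m/(p_1 + p_2·(x_2/x_1)).
Numerically x_2/x_1 = 2.96204, so x_1* = 32/(11 + 8·2.96204) = 0.9223 and x_2* = 2.96204·0.9223 = 2.7319.
At m' = 40: x_2* = 3.4148. Change: 3.4148 − 2.7319 = 0.683.

Δx_2* = 0.683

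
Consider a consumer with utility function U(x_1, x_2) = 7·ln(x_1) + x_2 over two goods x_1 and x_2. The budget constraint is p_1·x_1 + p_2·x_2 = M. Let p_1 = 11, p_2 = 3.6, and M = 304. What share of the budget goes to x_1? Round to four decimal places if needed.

share on x_1 = 0.0829

Set MRS = p_1/p_2: (7/x_1)/1 = p_1/p_2.
So x_1*(p_1,p_2) = 7·p_2/p_1, independent of income; and x_2* = (M − 7·p_2)/p_2.
At the given prices: x_1* = 7·3.6/11 = 2.2909, and x_2* = 77.4444.
Expenditure on x_1: 11·2.2909 = 25.2; share = 0.0829.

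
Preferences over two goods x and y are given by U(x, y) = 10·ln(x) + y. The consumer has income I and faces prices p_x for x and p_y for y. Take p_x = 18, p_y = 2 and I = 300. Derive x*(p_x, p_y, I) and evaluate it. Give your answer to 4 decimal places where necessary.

x* = 1.1111

MU_x = 10/x, MU_y = 1. Tangency: 10/x = p_x/p_y.
So x*(p_x,p_y) = 10·p_y/p_x, independent of income; and y* = (I − 10·p_y)/p_y.
At the given prices: x* = 10·2/18 = 1.1111.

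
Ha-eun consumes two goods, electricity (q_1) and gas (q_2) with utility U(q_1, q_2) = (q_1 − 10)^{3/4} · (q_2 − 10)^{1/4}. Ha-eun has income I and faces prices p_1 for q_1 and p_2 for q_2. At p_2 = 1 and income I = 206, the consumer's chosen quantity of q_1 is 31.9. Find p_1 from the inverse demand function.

This is Cobb-Douglas in (q_1−10, q_2−10): tangency gives 0.75·p_2·(q_2−10) = 0.25·p_1·(q_1−10).
After buying the subsistence bundle (10, 10), a share 0.75 of the remaining income goes to q_1: q_1* = 10 + 0.75·(I − 10p_1 − 10p_2)/p_1.
Set q_1* = 31.9 in the demand function and solve for p_1: p_1 = 5.

p_1 = 5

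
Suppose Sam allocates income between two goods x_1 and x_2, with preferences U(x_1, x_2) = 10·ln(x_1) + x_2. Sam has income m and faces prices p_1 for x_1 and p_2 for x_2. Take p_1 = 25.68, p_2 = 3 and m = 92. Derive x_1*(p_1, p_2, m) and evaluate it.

x_1* = 1.1682

Set MRS = p_1/p_2: (10/x_1)/1 = p_1/p_2.
So x_1*(p_1,p_2) = 10·p_2/p_1, independent of income; and x_2* = (m − 10·p_2)/p_2.
At the given prices: x_1* = 10·3/25.68 = 1.1682.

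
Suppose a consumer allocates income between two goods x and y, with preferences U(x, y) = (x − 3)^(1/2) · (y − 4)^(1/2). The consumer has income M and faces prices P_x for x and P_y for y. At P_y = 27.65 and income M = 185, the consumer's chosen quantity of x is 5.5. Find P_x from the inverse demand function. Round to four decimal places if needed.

P_x = 9.3

Let x' = x−3, y' = y−4. MRS = y'/x' = P_x/P_y.
After buying the subsistence bundle (3, 4), a share 0.5 of the remaining income goes to x: x* = 3 + 0.5·(M − 3P_x − 4P_y)/P_x.
Set x* = 5.5 in the demand function and solve for P_x: P_x = 9.3.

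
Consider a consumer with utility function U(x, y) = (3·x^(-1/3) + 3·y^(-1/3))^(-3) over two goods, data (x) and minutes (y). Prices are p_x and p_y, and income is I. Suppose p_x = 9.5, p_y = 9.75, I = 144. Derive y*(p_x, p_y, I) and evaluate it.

From the CES first-order condition, (y/x)^(4/3) = p_x/p_y.
Hence y/x = (p_x/p_y)^(1/(4/3)), i.e. raised to the 0.75 power.
With the ratio pinned down, the budget gives x* = I/(p_x + p_y·(y/x)) and y* = (y/x)·x*.
Numerically y/x = 0.980707, so x* = 144/(9.5 + 9.75·0.980707) = 7.5543 and y* = 0.980707·7.5543 = 7.4086.

y* = 7.4086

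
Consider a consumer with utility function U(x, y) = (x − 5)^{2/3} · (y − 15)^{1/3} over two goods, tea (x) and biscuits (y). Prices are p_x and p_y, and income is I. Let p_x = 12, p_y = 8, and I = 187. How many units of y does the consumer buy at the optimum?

y* = 15.2917

MRS = 2·(y−15)/(x−5). Tangency with p_x/p_y gives y−15 = (1/2)·(p_x/p_y)·(x−5).
Substituting into the budget: x* = 5 + 2/3·(I − 5·p_x − 15·p_y)/p_x, and y* = 15 + 1/3·(…)/p_y.
Discretionary income = 187 − 5·12 − 15·8 = 7; y* = 15 + 1/3·7/8 = 15.2917.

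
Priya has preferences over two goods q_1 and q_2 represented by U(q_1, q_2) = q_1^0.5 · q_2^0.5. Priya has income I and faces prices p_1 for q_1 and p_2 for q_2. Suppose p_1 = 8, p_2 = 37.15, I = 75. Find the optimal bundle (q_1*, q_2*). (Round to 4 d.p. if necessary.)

Tangency: MRS = q_2/q_1 = p_1/p_2.
Rearranging, p_2·q_2 = p_1·q_1. Substituting into the budget gives p_1·q_1·(1 + 1) = I.
Demand: q_1*(p_1,p_2,I) = 0.5·I/p_1 and q_2* = 0.5·I/p_2.
At p_1=8, p_2=37.15, I=75: q_1* = 0.5·75/8 = 4.6875, q_2* = 1.0094.

q_1* = 4.6875, q_2* = 1.0094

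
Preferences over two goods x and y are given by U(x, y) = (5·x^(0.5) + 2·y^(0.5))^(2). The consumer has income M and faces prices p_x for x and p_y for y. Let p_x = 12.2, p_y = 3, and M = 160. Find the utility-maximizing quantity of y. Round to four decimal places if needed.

MU_x ∝ 5·x^(-0.5), MU_y ∝ 2·y^(-0.5), so MRS = (5/2)·(y/x)^(0.5) = p_x/p_y.
Hence y/x = ((2/5)·p_x/p_y)^(1/(0.5)), i.e. raised to the 2 power.
With the ratio pinned down, the budget gives x* = M/(p_x + p_y·(y/x)) and y* = (y/x)·x*.
Numerically y/x = 2.646044, so x* = 160/(12.2 + 3·2.646044) = 7.9451 and y* = 2.646044·7.9451 = 21.0232.

y* = 21.0232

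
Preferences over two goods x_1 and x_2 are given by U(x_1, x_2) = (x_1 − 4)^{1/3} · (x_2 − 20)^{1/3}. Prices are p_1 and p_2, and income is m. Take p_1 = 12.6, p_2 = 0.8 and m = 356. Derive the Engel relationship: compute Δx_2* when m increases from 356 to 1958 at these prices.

Δx_2* = 1001.25

This is Cobb-Douglas in (x_1−4, x_2−20): tangency gives 1/3·p_2·(x_2−20) = 1/3·p_1·(x_1−4).
Substituting into the budget: x_1* = 4 + 0.5·(m − 4·p_1 − 20·p_2)/p_1, and x_2* = 20 + 0.5·(…)/p_2.
Discretionary income = 356 − 4·12.6 − 20·0.8 = 289.6; x_2* = 20 + 0.5·289.6/0.8 = 201.
At m' = 1958: x_2* = 1202.25. Change: 1202.25 − 201 = 1001.25.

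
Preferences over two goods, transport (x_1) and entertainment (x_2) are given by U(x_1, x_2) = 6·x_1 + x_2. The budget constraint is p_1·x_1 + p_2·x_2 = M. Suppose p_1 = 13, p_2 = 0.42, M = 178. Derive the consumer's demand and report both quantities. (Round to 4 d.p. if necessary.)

x_1* = 0, x_2* = 423.8095

Linear utility — the consumer picks whichever good has higher MU/price: 6/13 = 0.4615 vs 1/0.42 = 2.381.
x_2 gives more utility per dollar, so spend all income on x_2: x_2* = M/p_2, x_1* = 0.
Numerically: x_1* = 0, x_2* = 423.8095.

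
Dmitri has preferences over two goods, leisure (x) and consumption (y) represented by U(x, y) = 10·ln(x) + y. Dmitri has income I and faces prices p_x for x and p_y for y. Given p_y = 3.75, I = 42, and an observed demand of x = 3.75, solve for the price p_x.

Set MRS = p_x/p_y: (10/x)/1 = p_x/p_y.
So x*(p_x,p_y) = 10·p_y/p_x, independent of income; and y* = (I − 10·p_y)/p_y.
Set x* = 3.75 in the demand function and solve for p_x: p_x = 10.

p_x = 10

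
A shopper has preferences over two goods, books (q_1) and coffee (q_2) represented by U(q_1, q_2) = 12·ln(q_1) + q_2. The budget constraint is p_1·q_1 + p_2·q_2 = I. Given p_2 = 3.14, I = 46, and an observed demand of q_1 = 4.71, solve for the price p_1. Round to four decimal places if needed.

MU_q_1 = 12/q_1, MU_q_2 = 1. Tangency: 12/q_1 = p_1/p_2.
So q_1*(p_1,p_2) = 12·p_2/p_1, independent of income; and q_2* = (I − 12·p_2)/p_2.
Set q_1* = 4.71 in the demand function and solve for p_1: p_1 = 8.

p_1 = 8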